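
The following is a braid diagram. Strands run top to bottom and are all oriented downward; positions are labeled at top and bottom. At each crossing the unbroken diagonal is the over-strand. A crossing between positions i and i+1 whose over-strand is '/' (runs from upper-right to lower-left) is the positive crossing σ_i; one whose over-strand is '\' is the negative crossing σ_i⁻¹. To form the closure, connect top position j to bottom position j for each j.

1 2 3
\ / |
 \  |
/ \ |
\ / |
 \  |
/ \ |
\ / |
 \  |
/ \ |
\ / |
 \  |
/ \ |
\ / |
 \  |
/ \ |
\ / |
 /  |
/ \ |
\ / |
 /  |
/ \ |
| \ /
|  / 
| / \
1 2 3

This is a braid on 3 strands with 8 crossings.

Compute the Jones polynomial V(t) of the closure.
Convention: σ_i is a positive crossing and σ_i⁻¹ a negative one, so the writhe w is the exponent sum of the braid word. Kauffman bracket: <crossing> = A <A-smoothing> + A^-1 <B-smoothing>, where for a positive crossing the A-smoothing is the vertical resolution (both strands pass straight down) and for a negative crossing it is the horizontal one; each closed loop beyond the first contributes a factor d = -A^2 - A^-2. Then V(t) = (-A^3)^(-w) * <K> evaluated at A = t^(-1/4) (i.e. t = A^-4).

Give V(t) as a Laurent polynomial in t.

t^-1 + t^-3 - t^-4

Derivation:
Reading the diagram top to bottom ('/'-over between positions i,i+1 = s_i, '\'-over = s_i^-1): braid word = s1^-1 s1^-1 s1^-1 s1^-1 s1^-1 s1 s1 s2.
The presented braid s1^-1 s1^-1 s1^-1 s1^-1 s1^-1 s1 s1 s2 on 3 strands reduces by inverse Markov moves (closure unchanged at each step):
  Destabilize: the word has the form β·s2 where s2 occurs only as the final letter (β ∈ B_2); drop it and the last strand → 2 strands.
  Deconjugate: the word is γ·β·γ⁻¹ with γ = s1^-1 s1^-1 (prefix) and γ⁻¹ = s1 s1 (suffix); strip both.
Reduced to β = s1^-1 s1^-1 s1^-1 on 2 strands, 3 crossings.
Compute on β:
Braid: s1^-1 s1^-1 s1^-1 on 2 strands, 3 crossings.
Writhe w = (#positive) - (#negative) = 0 - 3 = -3.
Computing the Kauffman bracket via state sum. There are 2^3 = 8 states.
Smooth each crossing (0=||, 1=⌣⌢); contribution A^(Σ sign_k(1-2s_k)) * d^(L-1).
  state 000: A-exp=-3, loops=2, term = A^-3 * d^1
  state 001: A-exp=-1, loops=1, term = A^-1 * d^0
  state 010: A-exp=-1, loops=1, term = A^-1 * d^0
  state 011: A-exp=+1, loops=2, term = A^1 * d^1
  state 100: A-exp=-1, loops=1, term = A^-1 * d^0
  state 101: A-exp=+1, loops=2, term = A^1 * d^1
  state 110: A-exp=+1, loops=2, term = A^1 * d^1
  state 111: A-exp=+3, loops=3, term = A^3 * d^2
Collect the terms by A-exponent (count of states per loop number):
Powers of d = -A^2 - A^-2: d^2 = A^4 + 2 + A^-4.
  A^3 * (d^2) = A^7 + 2*A^3 + A^-1
  A^1 * (3*d) = -3*A^3 - 3*A^-1
  A^-1 * (3) = 3*A^-1
  A^-3 * (d) = -A^-1 - A^-5
Summing the groups: <K> = A^7 - A^3 - A^-5
Normalise by the writhe: (-A^3)^(-w) = (-A^3)^(3) = -A^9, so f(A) = -A^9 * <K> = -A^16 + A^12 + A^4.
Substitute A = t^(-1/4), i.e. A^e → t^(-e/4): V(t) = t^-1 + t^-3 - t^-4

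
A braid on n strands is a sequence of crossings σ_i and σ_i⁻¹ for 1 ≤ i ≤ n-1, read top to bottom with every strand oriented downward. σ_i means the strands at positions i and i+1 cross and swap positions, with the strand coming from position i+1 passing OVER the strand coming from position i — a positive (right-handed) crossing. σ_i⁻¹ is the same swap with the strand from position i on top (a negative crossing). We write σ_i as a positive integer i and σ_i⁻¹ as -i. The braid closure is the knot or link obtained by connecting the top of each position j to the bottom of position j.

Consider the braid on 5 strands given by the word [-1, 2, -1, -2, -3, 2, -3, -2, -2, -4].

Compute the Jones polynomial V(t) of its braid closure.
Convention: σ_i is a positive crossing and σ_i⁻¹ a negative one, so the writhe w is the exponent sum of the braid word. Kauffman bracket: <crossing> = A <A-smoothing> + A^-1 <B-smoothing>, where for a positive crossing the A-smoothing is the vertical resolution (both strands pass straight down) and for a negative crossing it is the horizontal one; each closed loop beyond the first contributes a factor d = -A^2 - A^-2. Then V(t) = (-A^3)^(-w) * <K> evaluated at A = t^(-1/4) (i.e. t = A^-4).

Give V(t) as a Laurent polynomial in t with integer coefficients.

t^-1 - 2*t^-2 + 3*t^-3 - 2*t^-4 + 3*t^-5 - 2*t^-6 + t^-7 - t^-8

Derivation:
The presented braid s1^-1 s2 s1^-1 s2^-1 s3^-1 s2 s3^-1 s2^-1 s2^-1 s4^-1 on 5 strands reduces by inverse Markov moves (closure unchanged at each step):
  Destabilize: the word has the form β·s4^-1 where s4^-1 occurs only as the final letter (β ∈ B_4); drop it and the last strand → 4 strands.
Reduced to β = s1^-1 s2 s1^-1 s2^-1 s3^-1 s2 s3^-1 s2^-1 s2^-1 on 4 strands, 9 crossings.
Compute on β:
Braid: s1^-1 s2 s1^-1 s2^-1 s3^-1 s2 s3^-1 s2^-1 s2^-1 on 4 strands, 9 crossings.
Writhe w = (#positive) - (#negative) = 2 - 7 = -5.
State-sum expansion of <K>. There are 2^9 = 512 states.
Each crossing splits two ways (0=vertical, 1=horizontal). The state's weight is A^(#A-smoothings - #B-smoothings) * d^(loops - 1).
Tabulate the states by total A-exponent and number of loops L (A-exp: L × count):
  A^9: L=5 ×1
  A^7: L=4 ×9
  A^5: L=3 ×30, L=5 ×6
  A^3: L=2 ×45, L=4 ×37, L=6 ×2
  A^1: L=1 ×27, L=3 ×78, L=5 ×21
  A^-1: L=2 ×67, L=4 ×53, L=6 ×6
  A^-3: L=1 ×12, L=3 ×53, L=5 ×18, L=7 ×1
  A^-5: L=2 ×14, L=4 ×19, L=6 ×3
  A^-7: L=3 ×6, L=5 ×3
  A^-9: L=4 ×1
Each group contributes A^e * Σ count * d^(L-1):
Powers of d = -A^2 - A^-2: d^2 = A^4 + 2 + A^-4; d^3 = -A^6 - 3*A^2 - 3*A^-2 - A^-6; d^4 = A^8 + 4*A^4 + 6 + 4*A^-4 + A^-8; d^5 = -A^10 - 5*A^6 - 10*A^2 - 10*A^-2 - 5*A^-6 - A^-10; d^6 = A^12 + 6*A^8 + 15*A^4 + 20 + 15*A^-4 + 6*A^-8 + A^-12.
  A^9 * (d^4) = A^17 + 4*A^13 + 6*A^9 + 4*A^5 + A
  A^7 * (9*d^3) = -9*A^13 - 27*A^9 - 27*A^5 - 9*A
  A^5 * (30*d^2 + 6*d^4) = 6*A^13 + 54*A^9 + 96*A^5 + 54*A + 6*A^-3
  A^3 * (45*d + 37*d^3 + 2*d^5) = -2*A^13 - 47*A^9 - 176*A^5 - 176*A - 47*A^-3 - 2*A^-7
  A^1 * (27 + 78*d^2 + 21*d^4) = 21*A^9 + 162*A^5 + 309*A + 162*A^-3 + 21*A^-7
  A^-1 * (67*d + 53*d^3 + 6*d^5) = -6*A^9 - 83*A^5 - 286*A - 286*A^-3 - 83*A^-7 - 6*A^-11
  A^-3 * (12 + 53*d^2 + 18*d^4 + d^6) = A^9 + 24*A^5 + 140*A + 246*A^-3 + 140*A^-7 + 24*A^-11 + A^-15
  A^-5 * (14*d + 19*d^3 + 3*d^5) = -3*A^5 - 34*A - 101*A^-3 - 101*A^-7 - 34*A^-11 - 3*A^-15
  A^-7 * (6*d^2 + 3*d^4) = 3*A + 18*A^-3 + 30*A^-7 + 18*A^-11 + 3*A^-15
  A^-9 * (d^3) = -A^-3 - 3*A^-7 - 3*A^-11 - A^-15
Summing the groups: <K> = A^17 - A^13 + 2*A^9 - 3*A^5 + 2*A - 3*A^-3 + 2*A^-7 - A^-11
Normalise by the writhe: (-A^3)^(-w) = (-A^3)^(5) = -A^15, so f(A) = -A^15 * <K> = -A^32 + A^28 - 2*A^24 + 3*A^20 - 2*A^16 + 3*A^12 - 2*A^8 + A^4.
Substitute A = t^(-1/4), i.e. A^e → t^(-e/4): V(t) = t^-1 - 2*t^-2 + 3*t^-3 - 2*t^-4 + 3*t^-5 - 2*t^-6 + t^-7 - t^-8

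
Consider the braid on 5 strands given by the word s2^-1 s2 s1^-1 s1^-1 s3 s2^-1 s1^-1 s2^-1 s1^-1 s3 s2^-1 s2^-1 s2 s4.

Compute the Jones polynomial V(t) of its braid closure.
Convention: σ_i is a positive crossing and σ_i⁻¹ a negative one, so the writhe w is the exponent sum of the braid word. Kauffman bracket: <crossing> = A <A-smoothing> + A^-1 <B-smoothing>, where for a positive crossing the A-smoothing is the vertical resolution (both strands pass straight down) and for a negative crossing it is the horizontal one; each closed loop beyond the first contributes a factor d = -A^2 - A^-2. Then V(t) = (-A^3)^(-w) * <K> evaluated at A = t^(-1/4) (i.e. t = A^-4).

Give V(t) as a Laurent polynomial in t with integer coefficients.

1 - t^-1 + 2*t^-2 - 2*t^-3 + 2*t^-4 - 2*t^-5 + 2*t^-6 - t^-7

Derivation:
The presented braid s2^-1 s2 s1^-1 s1^-1 s3 s2^-1 s1^-1 s2^-1 s1^-1 s3 s2^-1 s2^-1 s2 s4 on 5 strands reduces by inverse Markov moves (closure unchanged at each step):
  Destabilize: the word has the form β·s4 where s4 occurs only as the final letter (β ∈ B_4); drop it and the last strand → 4 strands.
  Deconjugate: the word is γ·β·γ⁻¹ with γ = s2^-1 s2 (prefix) and γ⁻¹ = s2^-1 s2 (suffix); strip both.
Reduced to β = s1^-1 s1^-1 s3 s2^-1 s1^-1 s2^-1 s1^-1 s3 s2^-1 on 4 strands, 9 crossings.
Compute on β:
Braid: s1^-1 s1^-1 s3 s2^-1 s1^-1 s2^-1 s1^-1 s3 s2^-1 on 4 strands, 9 crossings.
Writhe w = (#positive) - (#negative) = 2 - 7 = -5.
Computing the Kauffman bracket via state sum. There are 2^9 = 512 states.
Smooth each crossing (0=||, 1=⌣⌢); contribution A^(Σ sign_k(1-2s_k)) * d^(L-1).
Tabulate the states by total A-exponent and number of loops L (A-exp: L × count):
  A^9: L=3 ×1
  A^7: L=2 ×4, L=4 ×5
  A^5: L=1 ×4, L=3 ×26, L=5 ×6
  A^3: L=2 ×43, L=4 ×40, L=6 ×1
  A^1: L=1 ×23, L=3 ×92, L=5 ×11
  A^-1: L=2 ×91, L=4 ×34, L=6 ×1
  A^-3: L=1 ×32, L=3 ×48, L=5 ×4
  A^-5: L=2 ×28, L=4 ×8
  A^-7: L=3 ×9
  A^-9: L=4 ×1
Each group contributes A^e * Σ count * d^(L-1):
Powers of d = -A^2 - A^-2: d^2 = A^4 + 2 + A^-4; d^3 = -A^6 - 3*A^2 - 3*A^-2 - A^-6; d^4 = A^8 + 4*A^4 + 6 + 4*A^-4 + A^-8; d^5 = -A^10 - 5*A^6 - 10*A^2 - 10*A^-2 - 5*A^-6 - A^-10.
  A^9 * (d^2) = A^13 + 2*A^9 + A^5
  A^7 * (4*d + 5*d^3) = -5*A^13 - 19*A^9 - 19*A^5 - 5*A
  A^5 * (4 + 26*d^2 + 6*d^4) = 6*A^13 + 50*A^9 + 92*A^5 + 50*A + 6*A^-3
  A^3 * (43*d + 40*d^3 + d^5) = -A^13 - 45*A^9 - 173*A^5 - 173*A - 45*A^-3 - A^-7
  A^1 * (23 + 92*d^2 + 11*d^4) = 11*A^9 + 136*A^5 + 273*A + 136*A^-3 + 11*A^-7
  A^-1 * (91*d + 34*d^3 + d^5) = -A^9 - 39*A^5 - 203*A - 203*A^-3 - 39*A^-7 - A^-11
  A^-3 * (32 + 48*d^2 + 4*d^4) = 4*A^5 + 64*A + 152*A^-3 + 64*A^-7 + 4*A^-11
  A^-5 * (28*d + 8*d^3) = -8*A - 52*A^-3 - 52*A^-7 - 8*A^-11
  A^-7 * (9*d^2) = 9*A^-3 + 18*A^-7 + 9*A^-11
  A^-9 * (d^3) = -A^-3 - 3*A^-7 - 3*A^-11 - A^-15
Summing the groups: <K> = A^13 - 2*A^9 + 2*A^5 - 2*A + 2*A^-3 - 2*A^-7 + A^-11 - A^-15
Normalise by the writhe: (-A^3)^(-w) = (-A^3)^(5) = -A^15, so f(A) = -A^15 * <K> = -A^28 + 2*A^24 - 2*A^20 + 2*A^16 - 2*A^12 + 2*A^8 - A^4 + 1.
Substitute A = t^(-1/4), i.e. A^e → t^(-e/4): V(t) = 1 - t^-1 + 2*t^-2 - 2*t^-3 + 2*t^-4 - 2*t^-5 + 2*t^-6 - t^-7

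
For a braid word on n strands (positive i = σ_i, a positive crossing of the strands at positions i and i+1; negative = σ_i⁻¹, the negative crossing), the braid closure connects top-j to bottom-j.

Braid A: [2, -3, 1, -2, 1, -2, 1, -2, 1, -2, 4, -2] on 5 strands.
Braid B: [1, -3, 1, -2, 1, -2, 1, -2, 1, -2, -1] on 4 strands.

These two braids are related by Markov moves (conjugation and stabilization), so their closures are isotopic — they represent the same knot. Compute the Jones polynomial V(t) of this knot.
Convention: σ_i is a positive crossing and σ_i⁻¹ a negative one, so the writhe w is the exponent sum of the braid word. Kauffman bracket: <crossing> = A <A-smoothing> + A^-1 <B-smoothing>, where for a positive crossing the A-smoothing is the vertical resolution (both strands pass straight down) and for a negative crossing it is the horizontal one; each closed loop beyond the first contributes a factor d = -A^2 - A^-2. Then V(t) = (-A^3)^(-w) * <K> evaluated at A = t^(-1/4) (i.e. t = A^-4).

Markov-equivalent braids have isotopic closures, hence identical knot invariants. Strip the Markov moves from each word to reach a common short braid β, then compute V(t) once on β.
Braid A: s2 s3^-1 s1 s2^-1 s1 s2^-1 s1 s2^-1 s1 s2^-1 s4 s2^-1 on 5 strands reduces by inverse Markov moves (closure unchanged at each step):
  Deconjugate: the word is γ·β·γ⁻¹ with γ = s2 (prefix) and γ⁻¹ = s2^-1 (suffix); strip both.
  Destabilize: the word has the form β·s4 where s4 occurs only as the final letter (β ∈ B_4); drop it and the last strand → 4 strands.
Reduced to β = s3^-1 s1 s2^-1 s1 s2^-1 s1 s2^-1 s1 s2^-1 on 4 strands, 9 crossings.
Braid B: s1 s3^-1 s1 s2^-1 s1 s2^-1 s1 s2^-1 s1 s2^-1 s1^-1 on 4 strands reduces by inverse Markov moves (closure unchanged at each step):
  Deconjugate: the word is γ·β·γ⁻¹ with γ = s1 (prefix) and γ⁻¹ = s1^-1 (suffix); strip both.
Reduced to β = s3^-1 s1 s2^-1 s1 s2^-1 s1 s2^-1 s1 s2^-1 on 4 strands, 9 crossings.
Both give the same β = s3^-1 s1 s2^-1 s1 s2^-1 s1 s2^-1 s1 s2^-1 on 4 strands, so one state sum suffices:
Braid: s3^-1 s1 s2^-1 s1 s2^-1 s1 s2^-1 s1 s2^-1 on 4 strands, 9 crossings.
Writhe w = (#positive) - (#negative) = 4 - 5 = -1.
Computing the Kauffman bracket via state sum. There are 2^9 = 512 states.
Each crossing splits two ways (0=vertical, 1=horizontal). The state's weight is A^(#A-smoothings - #B-smoothings) * d^(loops - 1).
Tabulate the states by total A-exponent and number of loops L (A-exp: L × count):
  A^9: L=5 ×1
  A^7: L=4 ×8, L=6 ×1
  A^5: L=3 ×28, L=5 ×8
  A^3: L=2 ×52, L=4 ×32
  A^1: L=1 ×45, L=3 ×77, L=5 ×4
  A^-1: L=2 ×97, L=4 ×29
  A^-3: L=3 ×80, L=5 ×4
  A^-5: L=4 ×36
  A^-7: L=5 ×9
  A^-9: L=6 ×1
Each group contributes A^e * Σ count * d^(L-1):
Powers of d = -A^2 - A^-2: d^2 = A^4 + 2 + A^-4; d^3 = -A^6 - 3*A^2 - 3*A^-2 - A^-6; d^4 = A^8 + 4*A^4 + 6 + 4*A^-4 + A^-8; d^5 = -A^10 - 5*A^6 - 10*A^2 - 10*A^-2 - 5*A^-6 - A^-10.
  A^9 * (d^4) = A^17 + 4*A^13 + 6*A^9 + 4*A^5 + A
  A^7 * (8*d^3 + d^5) = -A^17 - 13*A^13 - 34*A^9 - 34*A^5 - 13*A - A^-3
  A^5 * (28*d^2 + 8*d^4) = 8*A^13 + 60*A^9 + 104*A^5 + 60*A + 8*A^-3
  A^3 * (52*d + 32*d^3) = -32*A^9 - 148*A^5 - 148*A - 32*A^-3
  A^1 * (45 + 77*d^2 + 4*d^4) = 4*A^9 + 93*A^5 + 223*A + 93*A^-3 + 4*A^-7
  A^-1 * (97*d + 29*d^3) = -29*A^5 - 184*A - 184*A^-3 - 29*A^-7
  A^-3 * (80*d^2 + 4*d^4) = 4*A^5 + 96*A + 184*A^-3 + 96*A^-7 + 4*A^-11
  A^-5 * (36*d^3) = -36*A - 108*A^-3 - 108*A^-7 - 36*A^-11
  A^-7 * (9*d^4) = 9*A + 36*A^-3 + 54*A^-7 + 36*A^-11 + 9*A^-15
  A^-9 * (d^5) = -A - 5*A^-3 - 10*A^-7 - 10*A^-11 - 5*A^-15 - A^-19
Summing the groups: <K> = -A^13 + 4*A^9 - 6*A^5 + 7*A - 9*A^-3 + 7*A^-7 - 6*A^-11 + 4*A^-15 - A^-19
Normalise by the writhe: (-A^3)^(-w) = (-A^3)^(1) = -A^3, so f(A) = -A^3 * <K> = A^16 - 4*A^12 + 6*A^8 - 7*A^4 + 9 - 7*A^-4 + 6*A^-8 - 4*A^-12 + A^-16.
Substitute A = t^(-1/4), i.e. A^e → t^(-e/4): V(t) = t^4 - 4*t^3 + 6*t^2 - 7*t + 9 - 7*t^-1 + 6*t^-2 - 4*t^-3 + t^-4

Answer: t^4 - 4*t^3 + 6*t^2 - 7*t + 9 - 7*t^-1 + 6*t^-2 - 4*t^-3 + t^-4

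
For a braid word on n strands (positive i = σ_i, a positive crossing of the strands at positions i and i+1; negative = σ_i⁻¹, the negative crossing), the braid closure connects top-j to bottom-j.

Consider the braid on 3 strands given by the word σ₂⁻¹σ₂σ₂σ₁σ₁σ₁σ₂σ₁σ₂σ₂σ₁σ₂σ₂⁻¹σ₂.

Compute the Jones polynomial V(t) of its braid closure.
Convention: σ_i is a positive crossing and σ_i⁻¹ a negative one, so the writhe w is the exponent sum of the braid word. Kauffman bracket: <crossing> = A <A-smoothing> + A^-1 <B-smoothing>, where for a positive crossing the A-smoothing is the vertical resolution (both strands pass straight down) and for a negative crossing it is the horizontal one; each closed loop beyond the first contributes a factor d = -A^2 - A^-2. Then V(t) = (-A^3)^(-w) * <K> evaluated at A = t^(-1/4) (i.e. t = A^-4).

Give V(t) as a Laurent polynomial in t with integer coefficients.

-t^10 + t^6 + t^4

Derivation:
The presented braid s2^-1 s2 s2 s1 s1 s1 s2 s1 s2 s2 s1 s2 s2^-1 s2 on 3 strands reduces by inverse Markov moves (closure unchanged at each step):
  Deconjugate: the word is γ·β·γ⁻¹ with γ = s2^-1 s2 (prefix) and γ⁻¹ = s2^-1 s2 (suffix); strip both.
Reduced to β = s2 s1 s1 s1 s2 s1 s2 s2 s1 s2 on 3 strands, 10 crossings.
Compute on β:
Braid: s2 s1 s1 s1 s2 s1 s2 s2 s1 s2 on 3 strands, 10 crossings.
Writhe w = (#positive) - (#negative) = 10 - 0 = 10.
Enumerate smoothing states for the bracket polynomial. There are 2^10 = 1024 states.
For each crossing: s=0 is the vertical smoothing, s=1 horizontal. Crossing k contributes A^(sign_k * (1 - 2*s_k)); loop factor d = -A^2 - A^-2.
Tabulate the states by total A-exponent and number of loops L (A-exp: L × count):
  A^10: L=3 ×1
  A^8: L=2 ×10
  A^6: L=1 ×25, L=3 ×20
  A^4: L=2 ×100, L=4 ×20
  A^2: L=1 ×36, L=3 ×164, L=5 ×10
  A^0: L=2 ×108, L=4 ×142, L=6 ×2
  A^-2: L=1 ×12, L=3 ×129, L=5 ×69
  A^-4: L=2 ×24, L=4 ×78, L=6 ×18
  A^-6: L=3 ×19, L=5 ×24, L=7 ×2
  A^-8: L=4 ×7, L=6 ×3
  A^-10: L=5 ×1
Each group contributes A^e * Σ count * d^(L-1):
Powers of d = -A^2 - A^-2: d^2 = A^4 + 2 + A^-4; d^3 = -A^6 - 3*A^2 - 3*A^-2 - A^-6; d^4 = A^8 + 4*A^4 + 6 + 4*A^-4 + A^-8; d^5 = -A^10 - 5*A^6 - 10*A^2 - 10*A^-2 - 5*A^-6 - A^-10; d^6 = A^12 + 6*A^8 + 15*A^4 + 20 + 15*A^-4 + 6*A^-8 + A^-12.
  A^10 * (d^2) = A^14 + 2*A^10 + A^6
  A^8 * (10*d) = -10*A^10 - 10*A^6
  A^6 * (25 + 20*d^2) = 20*A^10 + 65*A^6 + 20*A^2
  A^4 * (100*d + 20*d^3) = -20*A^10 - 160*A^6 - 160*A^2 - 20*A^-2
  A^2 * (36 + 164*d^2 + 10*d^4) = 10*A^10 + 204*A^6 + 424*A^2 + 204*A^-2 + 10*A^-6
  A^0 * (108*d + 142*d^3 + 2*d^5) = -2*A^10 - 152*A^6 - 554*A^2 - 554*A^-2 - 152*A^-6 - 2*A^-10
  A^-2 * (12 + 129*d^2 + 69*d^4) = 69*A^6 + 405*A^2 + 684*A^-2 + 405*A^-6 + 69*A^-10
  A^-4 * (24*d + 78*d^3 + 18*d^5) = -18*A^6 - 168*A^2 - 438*A^-2 - 438*A^-6 - 168*A^-10 - 18*A^-14
  A^-6 * (19*d^2 + 24*d^4 + 2*d^6) = 2*A^6 + 36*A^2 + 145*A^-2 + 222*A^-6 + 145*A^-10 + 36*A^-14 + 2*A^-18
  A^-8 * (7*d^3 + 3*d^5) = -3*A^2 - 22*A^-2 - 51*A^-6 - 51*A^-10 - 22*A^-14 - 3*A^-18
  A^-10 * (d^4) = A^-2 + 4*A^-6 + 6*A^-10 + 4*A^-14 + A^-18
Summing the groups: <K> = A^14 + A^6 - A^-10
Normalise by the writhe: (-A^3)^(-w) = (-A^3)^(-10) = A^-30, so f(A) = A^-30 * <K> = A^-16 + A^-24 - A^-40.
Substitute A = t^(-1/4), i.e. A^e → t^(-e/4): V(t) = -t^10 + t^6 + t^4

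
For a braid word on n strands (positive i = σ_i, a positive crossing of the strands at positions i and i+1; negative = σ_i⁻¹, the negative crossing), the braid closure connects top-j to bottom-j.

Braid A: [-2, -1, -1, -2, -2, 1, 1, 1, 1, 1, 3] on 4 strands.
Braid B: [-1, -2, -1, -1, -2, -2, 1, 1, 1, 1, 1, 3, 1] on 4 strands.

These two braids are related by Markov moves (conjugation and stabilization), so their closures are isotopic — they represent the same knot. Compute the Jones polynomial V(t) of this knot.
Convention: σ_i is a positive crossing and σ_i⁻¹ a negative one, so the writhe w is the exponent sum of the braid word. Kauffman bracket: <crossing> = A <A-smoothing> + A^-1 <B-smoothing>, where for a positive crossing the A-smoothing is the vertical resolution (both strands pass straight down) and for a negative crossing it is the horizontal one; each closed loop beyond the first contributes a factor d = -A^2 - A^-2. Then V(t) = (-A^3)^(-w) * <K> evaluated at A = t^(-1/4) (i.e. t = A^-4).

Markov-equivalent braids have isotopic closures, hence identical knot invariants. Strip the Markov moves from each word to reach a common short braid β, then compute V(t) once on β.
Braid A: s2^-1 s1^-1 s1^-1 s2^-1 s2^-1 s1 s1 s1 s1 s1 s3 on 4 strands reduces by inverse Markov moves (closure unchanged at each step):
  Destabilize: the word has the form β·s3 where s3 occurs only as the final letter (β ∈ B_3); drop it and the last strand → 3 strands.
Reduced to β = s2^-1 s1^-1 s1^-1 s2^-1 s2^-1 s1 s1 s1 s1 s1 on 3 strands, 10 crossings.
Braid B: s1^-1 s2^-1 s1^-1 s1^-1 s2^-1 s2^-1 s1 s1 s1 s1 s1 s3 s1 on 4 strands reduces by inverse Markov moves (closure unchanged at each step):
  Deconjugate: the word is γ·β·γ⁻¹ with γ = s1^-1 (prefix) and γ⁻¹ = s1 (suffix); strip both.
  Destabilize: the word has the form β·s3 where s3 occurs only as the final letter (β ∈ B_3); drop it and the last strand → 3 strands.
Reduced to β = s2^-1 s1^-1 s1^-1 s2^-1 s2^-1 s1 s1 s1 s1 s1 on 3 strands, 10 crossings.
Both give the same β = s2^-1 s1^-1 s1^-1 s2^-1 s2^-1 s1 s1 s1 s1 s1 on 3 strands, so one state sum suffices:
Braid: s2^-1 s1^-1 s1^-1 s2^-1 s2^-1 s1 s1 s1 s1 s1 on 3 strands, 10 crossings.
Writhe w = (#positive) - (#negative) = 5 - 5 = 0.
Enumerate smoothing states for the bracket polynomial. There are 2^10 = 1024 states.
Each crossing splits two ways (0=vertical, 1=horizontal). The state's weight is A^(#A-smoothings - #B-smoothings) * d^(loops - 1).
Tabulate the states by total A-exponent and number of loops L (A-exp: L × count):
  A^10: L=4 ×1
  A^8: L=3 ×10
  A^6: L=2 ×29, L=4 ×16
  A^4: L=1 ×26, L=3 ×74, L=5 ×20
  A^2: L=2 ×90, L=4 ×105, L=6 ×15
  A^0: L=1 ×15, L=3 ×141, L=5 ×90, L=7 ×6
  A^-2: L=2 ×35, L=4 ×130, L=6 ×44, L=8 ×1
  A^-4: L=3 ×40, L=5 ×69, L=7 ×11
  A^-6: L=4 ×25, L=6 ×19, L=8 ×1
  A^-8: L=5 ×8, L=7 ×2
  A^-10: L=6 ×1
Each group contributes A^e * Σ count * d^(L-1):
Powers of d = -A^2 - A^-2: d^2 = A^4 + 2 + A^-4; d^3 = -A^6 - 3*A^2 - 3*A^-2 - A^-6; d^4 = A^8 + 4*A^4 + 6 + 4*A^-4 + A^-8; d^5 = -A^10 - 5*A^6 - 10*A^2 - 10*A^-2 - 5*A^-6 - A^-10; d^6 = A^12 + 6*A^8 + 15*A^4 + 20 + 15*A^-4 + 6*A^-8 + A^-12; d^7 = -A^14 - 7*A^10 - 21*A^6 - 35*A^2 - 35*A^-2 - 21*A^-6 - 7*A^-10 - A^-14.
  A^10 * (d^3) = -A^16 - 3*A^12 - 3*A^8 - A^4
  A^8 * (10*d^2) = 10*A^12 + 20*A^8 + 10*A^4
  A^6 * (29*d + 16*d^3) = -16*A^12 - 77*A^8 - 77*A^4 - 16
  A^4 * (26 + 74*d^2 + 20*d^4) = 20*A^12 + 154*A^8 + 294*A^4 + 154 + 20*A^-4
  A^2 * (90*d + 105*d^3 + 15*d^5) = -15*A^12 - 180*A^8 - 555*A^4 - 555 - 180*A^-4 - 15*A^-8
  A^0 * (15 + 141*d^2 + 90*d^4 + 6*d^6) = 6*A^12 + 126*A^8 + 591*A^4 + 957 + 591*A^-4 + 126*A^-8 + 6*A^-12
  A^-2 * (35*d + 130*d^3 + 44*d^5 + d^7) = -A^12 - 51*A^8 - 371*A^4 - 900 - 900*A^-4 - 371*A^-8 - 51*A^-12 - A^-16
  A^-4 * (40*d^2 + 69*d^4 + 11*d^6) = 11*A^8 + 135*A^4 + 481 + 714*A^-4 + 481*A^-8 + 135*A^-12 + 11*A^-16
  A^-6 * (25*d^3 + 19*d^5 + d^7) = -A^8 - 26*A^4 - 141 - 300*A^-4 - 300*A^-8 - 141*A^-12 - 26*A^-16 - A^-20
  A^-8 * (8*d^4 + 2*d^6) = 2*A^4 + 20 + 62*A^-4 + 88*A^-8 + 62*A^-12 + 20*A^-16 + 2*A^-20
  A^-10 * (d^5) = -1 - 5*A^-4 - 10*A^-8 - 10*A^-12 - 5*A^-16 - A^-20
Summing the groups: <K> = -A^16 + A^12 - A^8 + 2*A^4 - 1 + 2*A^-4 - A^-8 + A^-12 - A^-16
Normalise by the writhe: (-A^3)^(-w) = (-A^3)^(0) = 1, so f(A) = 1 * <K> = -A^16 + A^12 - A^8 + 2*A^4 - 1 + 2*A^-4 - A^-8 + A^-12 - A^-16.
Substitute A = t^(-1/4), i.e. A^e → t^(-e/4): V(t) = -t^4 + t^3 - t^2 + 2*t - 1 + 2*t^-1 - t^-2 + t^-3 - t^-4

Answer: -t^4 + t^3 - t^2 + 2*t - 1 + 2*t^-1 - t^-2 + t^-3 - t^-4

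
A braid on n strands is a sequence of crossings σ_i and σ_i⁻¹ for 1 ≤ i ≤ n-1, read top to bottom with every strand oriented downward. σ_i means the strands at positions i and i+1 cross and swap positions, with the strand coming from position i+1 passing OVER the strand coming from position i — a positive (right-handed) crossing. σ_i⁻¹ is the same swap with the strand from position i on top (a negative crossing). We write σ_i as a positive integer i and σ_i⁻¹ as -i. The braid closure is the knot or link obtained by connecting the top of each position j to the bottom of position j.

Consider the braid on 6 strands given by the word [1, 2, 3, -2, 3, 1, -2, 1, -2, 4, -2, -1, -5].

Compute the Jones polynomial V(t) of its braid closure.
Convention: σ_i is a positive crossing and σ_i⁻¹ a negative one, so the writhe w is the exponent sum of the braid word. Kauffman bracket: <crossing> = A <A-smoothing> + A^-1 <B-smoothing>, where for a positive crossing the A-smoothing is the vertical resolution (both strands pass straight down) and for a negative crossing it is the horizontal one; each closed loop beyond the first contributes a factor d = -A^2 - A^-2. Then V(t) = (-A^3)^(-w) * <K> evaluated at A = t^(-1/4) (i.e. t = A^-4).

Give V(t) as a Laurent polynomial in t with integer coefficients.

The presented braid s1 s2 s3 s2^-1 s3 s1 s2^-1 s1 s2^-1 s4 s2^-1 s1^-1 s5^-1 on 6 strands reduces by inverse Markov moves (closure unchanged at each step):
  Destabilize: the word has the form β·s5^-1 where s5^-1 occurs only as the final letter (β ∈ B_5); drop it and the last strand → 5 strands.
  Deconjugate: the word is γ·β·γ⁻¹ with γ = s1 s2 (prefix) and γ⁻¹ = s2^-1 s1^-1 (suffix); strip both.
  Destabilize: the word has the form β·s4 where s4 occurs only as the final letter (β ∈ B_4); drop it and the last strand → 4 strands.
Reduced to β = s3 s2^-1 s3 s1 s2^-1 s1 s2^-1 on 4 strands, 7 crossings.
Compute on β:
Braid: s3 s2^-1 s3 s1 s2^-1 s1 s2^-1 on 4 strands, 7 crossings.
Writhe w = (#positive) - (#negative) = 4 - 3 = 1.
State-sum expansion of <K>. There are 2^7 = 128 states.
Each crossing splits two ways (0=vertical, 1=horizontal). The state's weight is A^(#A-smoothings - #B-smoothings) * d^(loops - 1).
Tabulate the states by total A-exponent and number of loops L (A-exp: L × count):
  A^7: L=5 ×1
  A^5: L=4 ×7
  A^3: L=3 ×21
  A^1: L=2 ×32, L=4 ×3
  A^-1: L=1 ×21, L=3 ×14
  A^-3: L=2 ×19, L=4 ×2
  A^-5: L=3 ×7
  A^-7: L=4 ×1
Each group contributes A^e * Σ count * d^(L-1):
Powers of d = -A^2 - A^-2: d^2 = A^4 + 2 + A^-4; d^3 = -A^6 - 3*A^2 - 3*A^-2 - A^-6; d^4 = A^8 + 4*A^4 + 6 + 4*A^-4 + A^-8.
  A^7 * (d^4) = A^15 + 4*A^11 + 6*A^7 + 4*A^3 + A^-1
  A^5 * (7*d^3) = -7*A^11 - 21*A^7 - 21*A^3 - 7*A^-1
  A^3 * (21*d^2) = 21*A^7 + 42*A^3 + 21*A^-1
  A^1 * (32*d + 3*d^3) = -3*A^7 - 41*A^3 - 41*A^-1 - 3*A^-5
  A^-1 * (21 + 14*d^2) = 14*A^3 + 49*A^-1 + 14*A^-5
  A^-3 * (19*d + 2*d^3) = -2*A^3 - 25*A^-1 - 25*A^-5 - 2*A^-9
  A^-5 * (7*d^2) = 7*A^-1 + 14*A^-5 + 7*A^-9
  A^-7 * (d^3) = -A^-1 - 3*A^-5 - 3*A^-9 - A^-13
Summing the groups: <K> = A^15 - 3*A^11 + 3*A^7 - 4*A^3 + 4*A^-1 - 3*A^-5 + 2*A^-9 - A^-13
Normalise by the writhe: (-A^3)^(-w) = (-A^3)^(-1) = -A^-3, so f(A) = -A^-3 * <K> = -A^12 + 3*A^8 - 3*A^4 + 4 - 4*A^-4 + 3*A^-8 - 2*A^-12 + A^-16.
Substitute A = t^(-1/4), i.e. A^e → t^(-e/4): V(t) = t^4 - 2*t^3 + 3*t^2 - 4*t + 4 - 3*t^-1 + 3*t^-2 - t^-3

Answer: t^4 - 2*t^3 + 3*t^2 - 4*t + 4 - 3*t^-1 + 3*t^-2 - t^-3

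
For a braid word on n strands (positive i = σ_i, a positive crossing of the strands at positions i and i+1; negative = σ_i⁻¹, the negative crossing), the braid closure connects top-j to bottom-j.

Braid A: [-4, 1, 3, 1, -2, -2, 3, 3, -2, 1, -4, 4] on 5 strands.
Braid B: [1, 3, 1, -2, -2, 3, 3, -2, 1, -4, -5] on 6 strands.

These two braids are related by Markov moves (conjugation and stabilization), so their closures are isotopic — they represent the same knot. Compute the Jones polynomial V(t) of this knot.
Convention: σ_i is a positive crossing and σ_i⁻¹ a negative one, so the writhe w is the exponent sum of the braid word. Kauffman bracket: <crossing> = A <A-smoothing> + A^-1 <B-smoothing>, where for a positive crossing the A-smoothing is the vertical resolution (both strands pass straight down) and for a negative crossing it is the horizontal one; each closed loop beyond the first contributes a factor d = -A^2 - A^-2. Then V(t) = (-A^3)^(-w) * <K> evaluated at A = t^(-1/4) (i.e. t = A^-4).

Markov-equivalent braids have isotopic closures, hence identical knot invariants. Strip the Markov moves from each word to reach a common short braid β, then compute V(t) once on β.
Braid A: s4^-1 s1 s3 s1 s2^-1 s2^-1 s3 s3 s2^-1 s1 s4^-1 s4 on 5 strands reduces by inverse Markov moves (closure unchanged at each step):
  Deconjugate: the word is γ·β·γ⁻¹ with γ = s4^-1 (prefix) and γ⁻¹ = s4 (suffix); strip both.
  Destabilize: the word has the form β·s4^-1 where s4^-1 occurs only as the final letter (β ∈ B_4); drop it and the last strand → 4 strands.
Reduced to β = s1 s3 s1 s2^-1 s2^-1 s3 s3 s2^-1 s1 on 4 strands, 9 crossings.
Braid B: s1 s3 s1 s2^-1 s2^-1 s3 s3 s2^-1 s1 s4^-1 s5^-1 on 6 strands reduces by inverse Markov moves (closure unchanged at each step):
  Destabilize: the word has the form β·s5^-1 where s5^-1 occurs only as the final letter (β ∈ B_5); drop it and the last strand → 5 strands.
  Destabilize: the word has the form β·s4^-1 where s4^-1 occurs only as the final letter (β ∈ B_4); drop it and the last strand → 4 strands.
Reduced to β = s1 s3 s1 s2^-1 s2^-1 s3 s3 s2^-1 s1 on 4 strands, 9 crossings.
Both give the same β = s1 s3 s1 s2^-1 s2^-1 s3 s3 s2^-1 s1 on 4 strands, so one state sum suffices:
Braid: s1 s3 s1 s2^-1 s2^-1 s3 s3 s2^-1 s1 on 4 strands, 9 crossings.
Writhe w = (#positive) - (#negative) = 6 - 3 = 3.
Enumerate smoothing states for the bracket polynomial. There are 2^9 = 512 states.
Each crossing splits two ways (0=vertical, 1=horizontal). The state's weight is A^(#A-smoothings - #B-smoothings) * d^(loops - 1).
Tabulate the states by total A-exponent and number of loops L (A-exp: L × count):
  A^9: L=5 ×1
  A^7: L=4 ×9
  A^5: L=3 ×32, L=5 ×4
  A^3: L=2 ×55, L=4 ×28, L=6 ×1
  A^1: L=1 ×39, L=3 ×77, L=5 ×10
  A^-1: L=2 ×81, L=4 ×44, L=6 ×1
  A^-3: L=3 ×73, L=5 ×11
  A^-5: L=4 ×35, L=6 ×1
  A^-7: L=5 ×9
  A^-9: L=6 ×1
Each group contributes A^e * Σ count * d^(L-1):
Powers of d = -A^2 - A^-2: d^2 = A^4 + 2 + A^-4; d^3 = -A^6 - 3*A^2 - 3*A^-2 - A^-6; d^4 = A^8 + 4*A^4 + 6 + 4*A^-4 + A^-8; d^5 = -A^10 - 5*A^6 - 10*A^2 - 10*A^-2 - 5*A^-6 - A^-10.
  A^9 * (d^4) = A^17 + 4*A^13 + 6*A^9 + 4*A^5 + A
  A^7 * (9*d^3) = -9*A^13 - 27*A^9 - 27*A^5 - 9*A
  A^5 * (32*d^2 + 4*d^4) = 4*A^13 + 48*A^9 + 88*A^5 + 48*A + 4*A^-3
  A^3 * (55*d + 28*d^3 + d^5) = -A^13 - 33*A^9 - 149*A^5 - 149*A - 33*A^-3 - A^-7
  A^1 * (39 + 77*d^2 + 10*d^4) = 10*A^9 + 117*A^5 + 253*A + 117*A^-3 + 10*A^-7
  A^-1 * (81*d + 44*d^3 + d^5) = -A^9 - 49*A^5 - 223*A - 223*A^-3 - 49*A^-7 - A^-11
  A^-3 * (73*d^2 + 11*d^4) = 11*A^5 + 117*A + 212*A^-3 + 117*A^-7 + 11*A^-11
  A^-5 * (35*d^3 + d^5) = -A^5 - 40*A - 115*A^-3 - 115*A^-7 - 40*A^-11 - A^-15
  A^-7 * (9*d^4) = 9*A + 36*A^-3 + 54*A^-7 + 36*A^-11 + 9*A^-15
  A^-9 * (d^5) = -A - 5*A^-3 - 10*A^-7 - 10*A^-11 - 5*A^-15 - A^-19
Summing the groups: <K> = A^17 - 2*A^13 + 3*A^9 - 6*A^5 + 6*A - 7*A^-3 + 6*A^-7 - 4*A^-11 + 3*A^-15 - A^-19
Normalise by the writhe: (-A^3)^(-w) = (-A^3)^(-3) = -A^-9, so f(A) = -A^-9 * <K> = -A^8 + 2*A^4 - 3 + 6*A^-4 - 6*A^-8 + 7*A^-12 - 6*A^-16 + 4*A^-20 - 3*A^-24 + A^-28.
Substitute A = t^(-1/4), i.e. A^e → t^(-e/4): V(t) = t^7 - 3*t^6 + 4*t^5 - 6*t^4 + 7*t^3 - 6*t^2 + 6*t - 3 + 2*t^-1 - t^-2

Answer: t^7 - 3*t^6 + 4*t^5 - 6*t^4 + 7*t^3 - 6*t^2 + 6*t - 3 + 2*t^-1 - t^-2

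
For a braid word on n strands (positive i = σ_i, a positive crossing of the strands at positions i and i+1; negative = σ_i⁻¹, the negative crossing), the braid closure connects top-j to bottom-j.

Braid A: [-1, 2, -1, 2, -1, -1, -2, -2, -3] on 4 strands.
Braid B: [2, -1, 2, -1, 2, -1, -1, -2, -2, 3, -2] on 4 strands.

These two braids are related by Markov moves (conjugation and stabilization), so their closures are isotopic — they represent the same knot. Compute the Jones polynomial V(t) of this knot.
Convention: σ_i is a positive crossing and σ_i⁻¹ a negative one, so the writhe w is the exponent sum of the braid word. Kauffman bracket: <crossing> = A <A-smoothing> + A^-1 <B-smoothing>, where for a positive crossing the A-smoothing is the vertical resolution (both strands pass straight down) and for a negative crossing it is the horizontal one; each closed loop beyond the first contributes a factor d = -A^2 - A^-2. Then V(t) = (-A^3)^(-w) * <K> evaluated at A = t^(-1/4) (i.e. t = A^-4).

2*t^-1 - 2*t^-2 + 3*t^-3 - 3*t^-4 + 2*t^-5 - 2*t^-6 + t^-7

Derivation:
Markov-equivalent braids have isotopic closures, hence identical knot invariants. Strip the Markov moves from each word to reach a common short braid β, then compute V(t) once on β.
Braid A: s1^-1 s2 s1^-1 s2 s1^-1 s1^-1 s2^-1 s2^-1 s3^-1 on 4 strands reduces by inverse Markov moves (closure unchanged at each step):
  Destabilize: the word has the form β·s3^-1 where s3^-1 occurs only as the final letter (β ∈ B_3); drop it and the last strand → 3 strands.
Reduced to β = s1^-1 s2 s1^-1 s2 s1^-1 s1^-1 s2^-1 s2^-1 on 3 strands, 8 crossings.
Braid B: s2 s1^-1 s2 s1^-1 s2 s1^-1 s1^-1 s2^-1 s2^-1 s3 s2^-1 on 4 strands reduces by inverse Markov moves (closure unchanged at each step):
  Deconjugate: the word is γ·β·γ⁻¹ with γ = s2 (prefix) and γ⁻¹ = s2^-1 (suffix); strip both.
  Destabilize: the word has the form β·s3 where s3 occurs only as the final letter (β ∈ B_3); drop it and the last strand → 3 strands.
Reduced to β = s1^-1 s2 s1^-1 s2 s1^-1 s1^-1 s2^-1 s2^-1 on 3 strands, 8 crossings.
Both give the same β = s1^-1 s2 s1^-1 s2 s1^-1 s1^-1 s2^-1 s2^-1 on 3 strands, so one state sum suffices:
Braid: s1^-1 s2 s1^-1 s2 s1^-1 s1^-1 s2^-1 s2^-1 on 3 strands, 8 crossings.
Writhe w = (#positive) - (#negative) = 2 - 6 = -4.
Computing the Kauffman bracket via state sum. There are 2^8 = 256 states.
For each crossing: s=0 is the vertical smoothing, s=1 horizontal. Crossing k contributes A^(sign_k * (1 - 2*s_k)); loop factor d = -A^2 - A^-2.
Tabulate the states by total A-exponent and number of loops L (A-exp: L × count):
  A^8: L=5 ×1
  A^6: L=4 ×8
  A^4: L=3 ×26, L=5 ×2
  A^2: L=2 ×41, L=4 ×15
  A^0: L=1 ×26, L=3 ×43, L=5 ×1
  A^-2: L=2 ×47, L=4 ×9
  A^-4: L=1 ×11, L=3 ×16, L=5 ×1
  A^-6: L=2 ×6, L=4 ×2
  A^-8: L=3 ×1
Each group contributes A^e * Σ count * d^(L-1):
Powers of d = -A^2 - A^-2: d^2 = A^4 + 2 + A^-4; d^3 = -A^6 - 3*A^2 - 3*A^-2 - A^-6; d^4 = A^8 + 4*A^4 + 6 + 4*A^-4 + A^-8.
  A^8 * (d^4) = A^16 + 4*A^12 + 6*A^8 + 4*A^4 + 1
  A^6 * (8*d^3) = -8*A^12 - 24*A^8 - 24*A^4 - 8
  A^4 * (26*d^2 + 2*d^4) = 2*A^12 + 34*A^8 + 64*A^4 + 34 + 2*A^-4
  A^2 * (41*d + 15*d^3) = -15*A^8 - 86*A^4 - 86 - 15*A^-4
  A^0 * (26 + 43*d^2 + d^4) = A^8 + 47*A^4 + 118 + 47*A^-4 + A^-8
  A^-2 * (47*d + 9*d^3) = -9*A^4 - 74 - 74*A^-4 - 9*A^-8
  A^-4 * (11 + 16*d^2 + d^4) = A^4 + 20 + 49*A^-4 + 20*A^-8 + A^-12
  A^-6 * (6*d + 2*d^3) = -2 - 12*A^-4 - 12*A^-8 - 2*A^-12
  A^-8 * (d^2) = A^-4 + 2*A^-8 + A^-12
Summing the groups: <K> = A^16 - 2*A^12 + 2*A^8 - 3*A^4 + 3 - 2*A^-4 + 2*A^-8
Normalise by the writhe: (-A^3)^(-w) = (-A^3)^(4) = A^12, so f(A) = A^12 * <K> = A^28 - 2*A^24 + 2*A^20 - 3*A^16 + 3*A^12 - 2*A^8 + 2*A^4.
Substitute A = t^(-1/4), i.e. A^e → t^(-e/4): V(t) = 2*t^-1 - 2*t^-2 + 3*t^-3 - 3*t^-4 + 2*t^-5 - 2*t^-6 + t^-7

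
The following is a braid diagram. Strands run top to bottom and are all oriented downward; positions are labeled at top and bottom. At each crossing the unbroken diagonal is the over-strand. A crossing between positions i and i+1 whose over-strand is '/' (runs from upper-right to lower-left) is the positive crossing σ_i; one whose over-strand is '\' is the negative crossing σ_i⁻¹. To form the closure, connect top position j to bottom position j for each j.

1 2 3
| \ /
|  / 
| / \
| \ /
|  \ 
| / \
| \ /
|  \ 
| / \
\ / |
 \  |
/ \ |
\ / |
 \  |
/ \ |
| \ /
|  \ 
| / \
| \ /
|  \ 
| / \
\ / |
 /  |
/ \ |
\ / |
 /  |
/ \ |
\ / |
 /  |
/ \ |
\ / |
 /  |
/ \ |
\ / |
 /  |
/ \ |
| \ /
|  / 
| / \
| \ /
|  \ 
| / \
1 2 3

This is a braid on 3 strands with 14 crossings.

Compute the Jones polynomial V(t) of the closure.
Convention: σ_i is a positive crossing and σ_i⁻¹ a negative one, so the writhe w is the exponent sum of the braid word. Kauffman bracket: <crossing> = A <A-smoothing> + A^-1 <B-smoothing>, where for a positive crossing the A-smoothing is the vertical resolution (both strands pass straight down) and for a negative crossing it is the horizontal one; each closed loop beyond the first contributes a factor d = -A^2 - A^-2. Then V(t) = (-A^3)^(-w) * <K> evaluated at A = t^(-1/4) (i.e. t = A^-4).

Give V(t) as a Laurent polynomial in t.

Reading the diagram top to bottom ('/'-over between positions i,i+1 = s_i, '\'-over = s_i^-1): braid word = s2 s2^-1 s2^-1 s1^-1 s1^-1 s2^-1 s2^-1 s1 s1 s1 s1 s1 s2 s2^-1.
The presented braid s2 s2^-1 s2^-1 s1^-1 s1^-1 s2^-1 s2^-1 s1 s1 s1 s1 s1 s2 s2^-1 on 3 strands reduces by inverse Markov moves (closure unchanged at each step):
  Deconjugate: the word is γ·β·γ⁻¹ with γ = s2 s2^-1 (prefix) and γ⁻¹ = s2 s2^-1 (suffix); strip both.
Reduced to β = s2^-1 s1^-1 s1^-1 s2^-1 s2^-1 s1 s1 s1 s1 s1 on 3 strands, 10 crossings.
Compute on β:
Braid: s2^-1 s1^-1 s1^-1 s2^-1 s2^-1 s1 s1 s1 s1 s1 on 3 strands, 10 crossings.
Writhe w = (#positive) - (#negative) = 5 - 5 = 0.
State-sum expansion of <K>. There are 2^10 = 1024 states.
Each crossing splits two ways (0=vertical, 1=horizontal). The state's weight is A^(#A-smoothings - #B-smoothings) * d^(loops - 1).
Tabulate the states by total A-exponent and number of loops L (A-exp: L × count):
  A^10: L=4 ×1
  A^8: L=3 ×10
  A^6: L=2 ×29, L=4 ×16
  A^4: L=1 ×26, L=3 ×74, L=5 ×20
  A^2: L=2 ×90, L=4 ×105, L=6 ×15
  A^0: L=1 ×15, L=3 ×141, L=5 ×90, L=7 ×6
  A^-2: L=2 ×35, L=4 ×130, L=6 ×44, L=8 ×1
  A^-4: L=3 ×40, L=5 ×69, L=7 ×11
  A^-6: L=4 ×25, L=6 ×19, L=8 ×1
  A^-8: L=5 ×8, L=7 ×2
  A^-10: L=6 ×1
Each group contributes A^e * Σ count * d^(L-1):
Powers of d = -A^2 - A^-2: d^2 = A^4 + 2 + A^-4; d^3 = -A^6 - 3*A^2 - 3*A^-2 - A^-6; d^4 = A^8 + 4*A^4 + 6 + 4*A^-4 + A^-8; d^5 = -A^10 - 5*A^6 - 10*A^2 - 10*A^-2 - 5*A^-6 - A^-10; d^6 = A^12 + 6*A^8 + 15*A^4 + 20 + 15*A^-4 + 6*A^-8 + A^-12; d^7 = -A^14 - 7*A^10 - 21*A^6 - 35*A^2 - 35*A^-2 - 21*A^-6 - 7*A^-10 - A^-14.
  A^10 * (d^3) = -A^16 - 3*A^12 - 3*A^8 - A^4
  A^8 * (10*d^2) = 10*A^12 + 20*A^8 + 10*A^4
  A^6 * (29*d + 16*d^3) = -16*A^12 - 77*A^8 - 77*A^4 - 16
  A^4 * (26 + 74*d^2 + 20*d^4) = 20*A^12 + 154*A^8 + 294*A^4 + 154 + 20*A^-4
  A^2 * (90*d + 105*d^3 + 15*d^5) = -15*A^12 - 180*A^8 - 555*A^4 - 555 - 180*A^-4 - 15*A^-8
  A^0 * (15 + 141*d^2 + 90*d^4 + 6*d^6) = 6*A^12 + 126*A^8 + 591*A^4 + 957 + 591*A^-4 + 126*A^-8 + 6*A^-12
  A^-2 * (35*d + 130*d^3 + 44*d^5 + d^7) = -A^12 - 51*A^8 - 371*A^4 - 900 - 900*A^-4 - 371*A^-8 - 51*A^-12 - A^-16
  A^-4 * (40*d^2 + 69*d^4 + 11*d^6) = 11*A^8 + 135*A^4 + 481 + 714*A^-4 + 481*A^-8 + 135*A^-12 + 11*A^-16
  A^-6 * (25*d^3 + 19*d^5 + d^7) = -A^8 - 26*A^4 - 141 - 300*A^-4 - 300*A^-8 - 141*A^-12 - 26*A^-16 - A^-20
  A^-8 * (8*d^4 + 2*d^6) = 2*A^4 + 20 + 62*A^-4 + 88*A^-8 + 62*A^-12 + 20*A^-16 + 2*A^-20
  A^-10 * (d^5) = -1 - 5*A^-4 - 10*A^-8 - 10*A^-12 - 5*A^-16 - A^-20
Summing the groups: <K> = -A^16 + A^12 - A^8 + 2*A^4 - 1 + 2*A^-4 - A^-8 + A^-12 - A^-16
Normalise by the writhe: (-A^3)^(-w) = (-A^3)^(0) = 1, so f(A) = 1 * <K> = -A^16 + A^12 - A^8 + 2*A^4 - 1 + 2*A^-4 - A^-8 + A^-12 - A^-16.
Substitute A = t^(-1/4), i.e. A^e → t^(-e/4): V(t) = -t^4 + t^3 - t^2 + 2*t - 1 + 2*t^-1 - t^-2 + t^-3 - t^-4

Answer: -t^4 + t^3 - t^2 + 2*t - 1 + 2*t^-1 - t^-2 + t^-3 - t^-4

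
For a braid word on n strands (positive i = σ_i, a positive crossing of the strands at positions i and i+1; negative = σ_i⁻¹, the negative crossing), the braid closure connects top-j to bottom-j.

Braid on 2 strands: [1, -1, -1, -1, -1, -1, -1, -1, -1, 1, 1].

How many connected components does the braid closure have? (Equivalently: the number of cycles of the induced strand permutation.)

Track the strand permutation on 2 strands, starting from identity.
  step 1: s1 swaps positions 1,2 -> [2 1]
  step 2: s1^-1 swaps positions 1,2 -> [1 2]
  step 3: s1^-1 swaps positions 1,2 -> [2 1]
  step 4: s1^-1 swaps positions 1,2 -> [1 2]
  step 5: s1^-1 swaps positions 1,2 -> [2 1]
  step 6: s1^-1 swaps positions 1,2 -> [1 2]
  step 7: s1^-1 swaps positions 1,2 -> [2 1]
  step 8: s1^-1 swaps positions 1,2 -> [1 2]
  step 9: s1^-1 swaps positions 1,2 -> [2 1]
  step 10: s1 swaps positions 1,2 -> [1 2]
  step 11: s1 swaps positions 1,2 -> [2 1]
Final permutation (position -> original strand): [2 1]
Closure components = cycle count of this permutation = 1.

Answer: 1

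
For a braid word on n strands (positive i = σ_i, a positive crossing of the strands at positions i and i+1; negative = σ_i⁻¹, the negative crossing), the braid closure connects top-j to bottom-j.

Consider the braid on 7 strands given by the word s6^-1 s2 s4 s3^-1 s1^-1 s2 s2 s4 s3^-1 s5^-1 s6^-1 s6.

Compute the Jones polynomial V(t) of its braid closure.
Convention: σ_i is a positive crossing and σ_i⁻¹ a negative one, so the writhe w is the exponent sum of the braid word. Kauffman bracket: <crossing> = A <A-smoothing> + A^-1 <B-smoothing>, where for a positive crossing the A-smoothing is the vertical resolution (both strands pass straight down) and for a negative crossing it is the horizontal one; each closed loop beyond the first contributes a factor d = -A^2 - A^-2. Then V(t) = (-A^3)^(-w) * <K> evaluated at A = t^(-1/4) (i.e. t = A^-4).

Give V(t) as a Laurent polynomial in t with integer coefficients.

The presented braid s6^-1 s2 s4 s3^-1 s1^-1 s2 s2 s4 s3^-1 s5^-1 s6^-1 s6 on 7 strands reduces by inverse Markov moves (closure unchanged at each step):
  Deconjugate: the word is γ·β·γ⁻¹ with γ = s6^-1 (prefix) and γ⁻¹ = s6 (suffix); strip both.
  Destabilize: the word has the form β·s6^-1 where s6^-1 occurs only as the final letter (β ∈ B_6); drop it and the last strand → 6 strands.
  Destabilize: the word has the form β·s5^-1 where s5^-1 occurs only as the final letter (β ∈ B_5); drop it and the last strand → 5 strands.
Reduced to β = s2 s4 s3^-1 s1^-1 s2 s2 s4 s3^-1 on 5 strands, 8 crossings.
Compute on β:
Braid: s2 s4 s3^-1 s1^-1 s2 s2 s4 s3^-1 on 5 strands, 8 crossings.
Writhe w = (#positive) - (#negative) = 5 - 3 = 2.
State-sum expansion of <K>. There are 2^8 = 256 states.
Each crossing splits two ways (0=vertical, 1=horizontal). The state's weight is A^(#A-smoothings - #B-smoothings) * d^(loops - 1).
Tabulate the states by total A-exponent and number of loops L (A-exp: L × count):
  A^8: L=4 ×1
  A^6: L=3 ×7, L=5 ×1
  A^4: L=2 ×19, L=4 ×9
  A^2: L=1 ×19, L=3 ×35, L=5 ×2
  A^0: L=2 ×48, L=4 ×22
  A^-2: L=3 ×49, L=5 ×7
  A^-4: L=4 ×27, L=6 ×1
  A^-6: L=5 ×8
  A^-8: L=6 ×1
Each group contributes A^e * Σ count * d^(L-1):
Powers of d = -A^2 - A^-2: d^2 = A^4 + 2 + A^-4; d^3 = -A^6 - 3*A^2 - 3*A^-2 - A^-6; d^4 = A^8 + 4*A^4 + 6 + 4*A^-4 + A^-8; d^5 = -A^10 - 5*A^6 - 10*A^2 - 10*A^-2 - 5*A^-6 - A^-10.
  A^8 * (d^3) = -A^14 - 3*A^10 - 3*A^6 - A^2
  A^6 * (7*d^2 + d^4) = A^14 + 11*A^10 + 20*A^6 + 11*A^2 + A^-2
  A^4 * (19*d + 9*d^3) = -9*A^10 - 46*A^6 - 46*A^2 - 9*A^-2
  A^2 * (19 + 35*d^2 + 2*d^4) = 2*A^10 + 43*A^6 + 101*A^2 + 43*A^-2 + 2*A^-6
  A^0 * (48*d + 22*d^3) = -22*A^6 - 114*A^2 - 114*A^-2 - 22*A^-6
  A^-2 * (49*d^2 + 7*d^4) = 7*A^6 + 77*A^2 + 140*A^-2 + 77*A^-6 + 7*A^-10
  A^-4 * (27*d^3 + d^5) = -A^6 - 32*A^2 - 91*A^-2 - 91*A^-6 - 32*A^-10 - A^-14
  A^-6 * (8*d^4) = 8*A^2 + 32*A^-2 + 48*A^-6 + 32*A^-10 + 8*A^-14
  A^-8 * (d^5) = -A^2 - 5*A^-2 - 10*A^-6 - 10*A^-10 - 5*A^-14 - A^-18
Summing the groups: <K> = A^10 - 2*A^6 + 3*A^2 - 3*A^-2 + 4*A^-6 - 3*A^-10 + 2*A^-14 - A^-18
Normalise by the writhe: (-A^3)^(-w) = (-A^3)^(-2) = A^-6, so f(A) = A^-6 * <K> = A^4 - 2 + 3*A^-4 - 3*A^-8 + 4*A^-12 - 3*A^-16 + 2*A^-20 - A^-24.
Substitute A = t^(-1/4), i.e. A^e → t^(-e/4): V(t) = -t^6 + 2*t^5 - 3*t^4 + 4*t^3 - 3*t^2 + 3*t - 2 + t^-1

Answer: -t^6 + 2*t^5 - 3*t^4 + 4*t^3 - 3*t^2 + 3*t - 2 + t^-1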